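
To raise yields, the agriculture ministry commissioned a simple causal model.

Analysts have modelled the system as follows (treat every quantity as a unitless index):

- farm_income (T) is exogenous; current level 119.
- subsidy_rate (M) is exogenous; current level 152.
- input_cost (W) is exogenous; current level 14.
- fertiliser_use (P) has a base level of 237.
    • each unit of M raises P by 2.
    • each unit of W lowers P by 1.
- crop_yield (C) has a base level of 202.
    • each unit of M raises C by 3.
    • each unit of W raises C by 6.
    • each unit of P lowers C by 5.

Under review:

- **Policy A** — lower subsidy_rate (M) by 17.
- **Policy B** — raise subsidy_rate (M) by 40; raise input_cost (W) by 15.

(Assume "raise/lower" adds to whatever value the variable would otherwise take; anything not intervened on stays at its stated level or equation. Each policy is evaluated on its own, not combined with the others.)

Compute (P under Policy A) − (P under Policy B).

-99

Policy A (M − 17):
  M = 152 − 17 = 135
  W = 14
  P = 237 + 2·135 − 14 = 493
Policy B (M + 40, W + 15):
  M = 152 + 40 = 192
  W = 14 + 15 = 29
  P = 237 + 2·192 − 29 = 592
P: 493 − 592 = -99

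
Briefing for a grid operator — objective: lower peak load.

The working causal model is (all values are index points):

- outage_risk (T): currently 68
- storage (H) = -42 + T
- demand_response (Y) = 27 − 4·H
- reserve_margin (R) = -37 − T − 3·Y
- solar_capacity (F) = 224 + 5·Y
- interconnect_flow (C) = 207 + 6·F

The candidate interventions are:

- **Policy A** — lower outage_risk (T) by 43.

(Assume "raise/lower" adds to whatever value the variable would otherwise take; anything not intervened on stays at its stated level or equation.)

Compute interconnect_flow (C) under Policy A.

4401

Policy A (T − 43):
  T = 68 − 43 = 25
  H = -42 + 25 = -17
  Y = 27 − 4·(-17) = 95
  F = 224 + 5·95 = 699
  C = 207 + 6·699 = 4401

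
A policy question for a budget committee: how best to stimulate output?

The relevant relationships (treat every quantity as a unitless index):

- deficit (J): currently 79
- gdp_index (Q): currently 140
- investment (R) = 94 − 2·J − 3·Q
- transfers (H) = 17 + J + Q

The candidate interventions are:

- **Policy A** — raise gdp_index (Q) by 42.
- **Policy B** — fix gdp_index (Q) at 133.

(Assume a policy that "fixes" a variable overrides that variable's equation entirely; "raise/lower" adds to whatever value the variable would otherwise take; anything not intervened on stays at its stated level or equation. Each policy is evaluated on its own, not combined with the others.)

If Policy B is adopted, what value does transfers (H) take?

229

Policy B (Q := 133):
  J = 79
  Q = 133
  H = 17 + 79 + 133 = 229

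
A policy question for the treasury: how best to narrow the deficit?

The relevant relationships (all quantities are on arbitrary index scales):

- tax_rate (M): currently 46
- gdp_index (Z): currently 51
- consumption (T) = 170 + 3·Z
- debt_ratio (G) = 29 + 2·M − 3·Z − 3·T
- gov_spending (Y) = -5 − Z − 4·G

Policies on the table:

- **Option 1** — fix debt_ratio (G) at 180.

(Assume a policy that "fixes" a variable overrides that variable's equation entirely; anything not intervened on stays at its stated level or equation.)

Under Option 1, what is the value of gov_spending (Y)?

-776

Option 1 (G := 180):
  M = 46
  Z = 51
  T = 170 + 3·51 = 323
  G = 180
  Y = -5 − 51 − 4·180 = -776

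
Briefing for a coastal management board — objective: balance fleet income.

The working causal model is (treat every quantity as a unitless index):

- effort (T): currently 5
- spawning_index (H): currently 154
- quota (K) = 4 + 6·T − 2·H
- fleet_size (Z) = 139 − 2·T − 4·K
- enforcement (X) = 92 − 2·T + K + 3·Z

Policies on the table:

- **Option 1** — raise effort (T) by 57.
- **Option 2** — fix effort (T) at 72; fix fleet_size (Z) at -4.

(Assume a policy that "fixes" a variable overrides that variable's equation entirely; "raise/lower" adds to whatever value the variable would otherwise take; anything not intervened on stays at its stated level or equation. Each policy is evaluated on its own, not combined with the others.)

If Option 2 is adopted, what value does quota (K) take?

128

Option 2 (T := 72, Z := -4):
  T = 72
  H = 154
  K = 4 + 6·72 − 2·154 = 128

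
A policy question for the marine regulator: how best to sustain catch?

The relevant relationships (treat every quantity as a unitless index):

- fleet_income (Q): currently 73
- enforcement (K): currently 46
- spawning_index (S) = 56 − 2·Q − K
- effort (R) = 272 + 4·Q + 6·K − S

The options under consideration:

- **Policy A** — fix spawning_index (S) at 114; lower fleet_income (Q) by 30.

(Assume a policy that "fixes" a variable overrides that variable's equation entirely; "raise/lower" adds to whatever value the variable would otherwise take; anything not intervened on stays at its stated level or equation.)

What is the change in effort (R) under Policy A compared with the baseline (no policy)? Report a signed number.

-370

Baseline:
  Q = 73
  K = 46
  S = 56 − 2·73 − 46 = -136
  R = 272 + 4·73 + 6·46 − (-136) = 976
Policy A (S := 114, Q − 30):
  Q = 73 − 30 = 43
  K = 46
  S = 114
  R = 272 + 4·43 + 6·46 − 114 = 606
Change in R: 606 − 976 = -370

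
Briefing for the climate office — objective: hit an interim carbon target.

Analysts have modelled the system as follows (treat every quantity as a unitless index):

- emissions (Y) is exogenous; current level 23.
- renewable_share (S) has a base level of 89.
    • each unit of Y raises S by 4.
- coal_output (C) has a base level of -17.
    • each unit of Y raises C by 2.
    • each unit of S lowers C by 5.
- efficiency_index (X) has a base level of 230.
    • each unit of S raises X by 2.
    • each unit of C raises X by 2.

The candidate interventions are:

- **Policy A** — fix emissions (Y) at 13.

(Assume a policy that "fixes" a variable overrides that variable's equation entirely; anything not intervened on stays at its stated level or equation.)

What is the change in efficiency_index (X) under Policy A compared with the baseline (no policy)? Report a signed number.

Baseline:
  Y = 23
  S = 89 + 4·23 = 181
  C = -17 + 2·23 − 5·181 = -876
  X = 230 + 2·181 + 2·(-876) = -1160
Policy A (Y := 13):
  Y = 13
  S = 89 + 4·13 = 141
  C = -17 + 2·13 − 5·141 = -696
  X = 230 + 2·141 + 2·(-696) = -880
Change in X: -880 − (-1160) = 280

280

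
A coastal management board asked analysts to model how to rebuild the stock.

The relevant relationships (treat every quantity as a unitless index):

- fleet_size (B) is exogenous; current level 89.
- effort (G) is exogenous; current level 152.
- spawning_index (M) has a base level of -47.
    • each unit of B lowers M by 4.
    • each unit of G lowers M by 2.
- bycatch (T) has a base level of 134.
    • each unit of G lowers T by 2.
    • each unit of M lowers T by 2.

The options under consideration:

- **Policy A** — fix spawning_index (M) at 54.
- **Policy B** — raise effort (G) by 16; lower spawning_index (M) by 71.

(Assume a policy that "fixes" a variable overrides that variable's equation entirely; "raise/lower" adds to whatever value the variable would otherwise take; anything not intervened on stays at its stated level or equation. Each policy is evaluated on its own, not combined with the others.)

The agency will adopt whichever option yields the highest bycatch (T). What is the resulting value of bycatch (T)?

Policy A (M := 54):
  B = 89
  G = 152
  M = 54
  T = 134 − 2·152 − 2·54 = -278
Policy B (G + 16, M − 71):
  B = 89
  G = 152 + 16 = 168
  M = -47 − 4·89 − 2·168 (−71 from intervention) = -810
  T = 134 − 2·168 − 2·(-810) = 1418
Comparing — Policy A: T=-278, Policy B: T=1418. Highest is 1418 (Policy B).

1418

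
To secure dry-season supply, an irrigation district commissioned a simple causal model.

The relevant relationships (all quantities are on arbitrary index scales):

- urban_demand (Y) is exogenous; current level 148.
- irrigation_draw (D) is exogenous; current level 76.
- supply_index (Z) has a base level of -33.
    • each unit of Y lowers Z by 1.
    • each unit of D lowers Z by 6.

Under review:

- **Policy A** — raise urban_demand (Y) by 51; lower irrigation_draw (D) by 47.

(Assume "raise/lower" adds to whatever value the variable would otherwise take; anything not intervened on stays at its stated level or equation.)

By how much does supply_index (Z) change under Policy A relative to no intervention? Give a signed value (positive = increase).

231

Baseline:
  Y = 148
  D = 76
  Z = -33 − 148 − 6·76 = -637
Policy A (Y + 51, D − 47):
  Y = 148 + 51 = 199
  D = 76 − 47 = 29
  Z = -33 − 199 − 6·29 = -406
Change in Z: -406 − (-637) = 231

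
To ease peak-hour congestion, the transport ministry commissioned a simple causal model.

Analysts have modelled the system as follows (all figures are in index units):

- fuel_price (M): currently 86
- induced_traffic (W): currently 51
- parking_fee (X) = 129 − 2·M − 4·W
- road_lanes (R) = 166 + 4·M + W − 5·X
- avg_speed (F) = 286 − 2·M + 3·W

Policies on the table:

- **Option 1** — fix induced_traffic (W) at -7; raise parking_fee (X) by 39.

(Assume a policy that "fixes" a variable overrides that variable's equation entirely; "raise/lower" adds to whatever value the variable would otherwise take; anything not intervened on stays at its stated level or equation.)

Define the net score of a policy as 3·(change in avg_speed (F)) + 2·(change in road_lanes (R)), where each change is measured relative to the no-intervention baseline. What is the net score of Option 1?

-3348

Baseline:
  M = 86
  W = 51
  X = 129 − 2·86 − 4·51 = -247
  R = 166 + 4·86 + 51 − 5·(-247) = 1796
  F = 286 − 2·86 + 3·51 = 267
Option 1 (W := -7, X + 39):
  M = 86
  W = -7
  X = 129 − 2·86 − 4·(-7) (+39 from intervention) = 24
  R = 166 + 4·86 + (-7) − 5·24 = 383
  F = 286 − 2·86 + 3·(-7) = 93
ΔF = 93 − 267 = -174; ΔR = 383 − 1796 = -1413
Score = 3·(-174) + 2·(-1413) = -3348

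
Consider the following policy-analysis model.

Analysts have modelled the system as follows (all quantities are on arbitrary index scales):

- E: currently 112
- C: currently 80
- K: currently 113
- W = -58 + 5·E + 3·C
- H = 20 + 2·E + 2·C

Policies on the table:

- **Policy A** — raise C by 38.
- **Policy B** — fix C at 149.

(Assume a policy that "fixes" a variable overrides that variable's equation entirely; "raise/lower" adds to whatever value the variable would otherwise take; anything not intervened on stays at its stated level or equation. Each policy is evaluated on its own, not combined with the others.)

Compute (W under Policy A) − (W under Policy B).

Policy A (C + 38):
  E = 112
  C = 80 + 38 = 118
  W = -58 + 5·112 + 3·118 = 856
Policy B (C := 149):
  E = 112
  C = 149
  W = -58 + 5·112 + 3·149 = 949
W: 856 − 949 = -93

-93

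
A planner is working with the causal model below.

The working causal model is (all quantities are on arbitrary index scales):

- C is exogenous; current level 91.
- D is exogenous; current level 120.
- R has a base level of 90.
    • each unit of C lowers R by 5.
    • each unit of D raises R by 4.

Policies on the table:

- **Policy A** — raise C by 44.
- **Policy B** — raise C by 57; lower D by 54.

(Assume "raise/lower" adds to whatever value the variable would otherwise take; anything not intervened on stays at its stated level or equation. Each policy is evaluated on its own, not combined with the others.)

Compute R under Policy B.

Policy B (C + 57, D − 54):
  C = 91 + 57 = 148
  D = 120 − 54 = 66
  R = 90 − 5·148 + 4·66 = -386

-386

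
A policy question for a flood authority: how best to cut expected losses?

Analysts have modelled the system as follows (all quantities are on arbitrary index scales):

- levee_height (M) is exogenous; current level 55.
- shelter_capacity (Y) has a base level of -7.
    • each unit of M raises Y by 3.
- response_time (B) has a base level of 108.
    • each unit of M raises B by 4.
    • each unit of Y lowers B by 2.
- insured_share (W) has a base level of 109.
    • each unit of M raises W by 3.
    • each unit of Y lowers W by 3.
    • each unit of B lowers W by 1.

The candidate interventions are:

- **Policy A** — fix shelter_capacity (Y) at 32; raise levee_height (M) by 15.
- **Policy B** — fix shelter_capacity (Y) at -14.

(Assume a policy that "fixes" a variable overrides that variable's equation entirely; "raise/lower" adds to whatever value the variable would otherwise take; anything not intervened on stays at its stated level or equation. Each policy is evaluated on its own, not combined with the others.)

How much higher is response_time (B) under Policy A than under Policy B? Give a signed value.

Policy A (Y := 32, M + 15):
  M = 55 + 15 = 70
  Y = 32
  B = 108 + 4·70 − 2·32 = 324
Policy B (Y := -14):
  M = 55
  Y = -14
  B = 108 + 4·55 − 2·(-14) = 356
B: 324 − 356 = -32

-32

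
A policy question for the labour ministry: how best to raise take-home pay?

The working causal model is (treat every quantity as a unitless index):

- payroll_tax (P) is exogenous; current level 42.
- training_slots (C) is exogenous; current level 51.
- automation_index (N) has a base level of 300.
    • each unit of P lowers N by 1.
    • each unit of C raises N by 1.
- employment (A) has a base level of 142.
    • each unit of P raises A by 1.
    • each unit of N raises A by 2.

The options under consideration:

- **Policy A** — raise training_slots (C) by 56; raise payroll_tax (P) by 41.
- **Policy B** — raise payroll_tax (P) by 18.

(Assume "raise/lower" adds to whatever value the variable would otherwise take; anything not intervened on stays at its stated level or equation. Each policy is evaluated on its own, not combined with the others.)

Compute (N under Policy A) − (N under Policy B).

33

Policy A (C + 56, P + 41):
  P = 42 + 41 = 83
  C = 51 + 56 = 107
  N = 300 − 83 + 107 = 324
Policy B (P + 18):
  P = 42 + 18 = 60
  C = 51
  N = 300 − 60 + 51 = 291
N: 324 − 291 = 33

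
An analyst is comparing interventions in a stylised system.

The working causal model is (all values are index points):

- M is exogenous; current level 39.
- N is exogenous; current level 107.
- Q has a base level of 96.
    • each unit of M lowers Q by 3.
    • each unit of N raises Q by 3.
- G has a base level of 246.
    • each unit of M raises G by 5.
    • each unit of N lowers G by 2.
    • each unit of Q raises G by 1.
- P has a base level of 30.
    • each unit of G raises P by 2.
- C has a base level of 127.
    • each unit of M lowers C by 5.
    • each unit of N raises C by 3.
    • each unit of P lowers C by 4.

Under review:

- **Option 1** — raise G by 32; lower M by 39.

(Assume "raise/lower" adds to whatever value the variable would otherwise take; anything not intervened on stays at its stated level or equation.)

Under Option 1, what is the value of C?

Option 1 (G + 32, M − 39):
  M = 39 − 39 = 0
  N = 107
  Q = 96 − 3·0 + 3·107 = 417
  G = 246 + 5·0 − 2·107 + 417 (+32 from intervention) = 481
  P = 30 + 2·481 = 992
  C = 127 − 5·0 + 3·107 − 4·992 = -3520

-3520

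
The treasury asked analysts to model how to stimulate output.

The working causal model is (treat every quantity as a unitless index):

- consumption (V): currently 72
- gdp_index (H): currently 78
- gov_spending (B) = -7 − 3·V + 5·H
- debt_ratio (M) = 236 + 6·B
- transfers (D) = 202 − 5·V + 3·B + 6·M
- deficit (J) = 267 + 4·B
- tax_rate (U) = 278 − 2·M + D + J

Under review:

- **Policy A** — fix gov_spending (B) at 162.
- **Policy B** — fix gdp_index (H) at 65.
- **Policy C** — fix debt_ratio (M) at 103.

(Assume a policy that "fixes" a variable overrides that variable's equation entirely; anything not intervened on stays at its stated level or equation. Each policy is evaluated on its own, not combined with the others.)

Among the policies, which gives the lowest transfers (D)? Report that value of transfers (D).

961

Policy A (B := 162):
  V = 72
  H = 78
  B = 162
  M = 236 + 6·162 = 1208
  D = 202 − 5·72 + 3·162 + 6·1208 = 7576
Policy B (H := 65):
  V = 72
  H = 65
  B = -7 − 3·72 + 5·65 = 102
  M = 236 + 6·102 = 848
  D = 202 − 5·72 + 3·102 + 6·848 = 5236
Policy C (M := 103):
  V = 72
  H = 78
  B = -7 − 3·72 + 5·78 = 167
  M = 103
  D = 202 − 5·72 + 3·167 + 6·103 = 961
Comparing — Policy A: D=7576, Policy B: D=5236, Policy C: D=961. Lowest is 961 (Policy C).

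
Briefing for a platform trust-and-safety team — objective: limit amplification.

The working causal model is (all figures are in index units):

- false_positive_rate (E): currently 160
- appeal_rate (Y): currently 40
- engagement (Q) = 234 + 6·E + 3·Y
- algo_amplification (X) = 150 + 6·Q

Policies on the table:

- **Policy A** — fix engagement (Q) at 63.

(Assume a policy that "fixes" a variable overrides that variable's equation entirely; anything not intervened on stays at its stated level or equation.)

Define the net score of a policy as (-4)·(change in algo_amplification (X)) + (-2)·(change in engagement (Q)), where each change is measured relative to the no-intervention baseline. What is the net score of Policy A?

32526

Baseline:
  E = 160
  Y = 40
  Q = 234 + 6·160 + 3·40 = 1314
  X = 150 + 6·1314 = 8034
Policy A (Q := 63):
  E = 160
  Y = 40
  Q = 63
  X = 150 + 6·63 = 528
ΔX = 528 − 8034 = -7506; ΔQ = 63 − 1314 = -1251
Score = (-4)·(-7506) + (-2)·(-1251) = 32526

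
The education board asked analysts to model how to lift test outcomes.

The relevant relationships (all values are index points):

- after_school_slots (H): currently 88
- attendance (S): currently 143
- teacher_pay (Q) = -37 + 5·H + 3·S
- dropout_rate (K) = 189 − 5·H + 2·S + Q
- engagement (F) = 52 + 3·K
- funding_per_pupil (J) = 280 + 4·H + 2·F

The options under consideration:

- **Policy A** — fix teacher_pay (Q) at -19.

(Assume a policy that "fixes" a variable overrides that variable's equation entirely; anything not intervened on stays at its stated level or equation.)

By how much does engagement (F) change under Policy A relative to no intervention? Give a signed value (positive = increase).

Baseline:
  H = 88
  S = 143
  Q = -37 + 5·88 + 3·143 = 832
  K = 189 − 5·88 + 2·143 + 832 = 867
  F = 52 + 3·867 = 2653
Policy A (Q := -19):
  H = 88
  S = 143
  Q = -19
  K = 189 − 5·88 + 2·143 + (-19) = 16
  F = 52 + 3·16 = 100
Change in F: 100 − 2653 = -2553

-2553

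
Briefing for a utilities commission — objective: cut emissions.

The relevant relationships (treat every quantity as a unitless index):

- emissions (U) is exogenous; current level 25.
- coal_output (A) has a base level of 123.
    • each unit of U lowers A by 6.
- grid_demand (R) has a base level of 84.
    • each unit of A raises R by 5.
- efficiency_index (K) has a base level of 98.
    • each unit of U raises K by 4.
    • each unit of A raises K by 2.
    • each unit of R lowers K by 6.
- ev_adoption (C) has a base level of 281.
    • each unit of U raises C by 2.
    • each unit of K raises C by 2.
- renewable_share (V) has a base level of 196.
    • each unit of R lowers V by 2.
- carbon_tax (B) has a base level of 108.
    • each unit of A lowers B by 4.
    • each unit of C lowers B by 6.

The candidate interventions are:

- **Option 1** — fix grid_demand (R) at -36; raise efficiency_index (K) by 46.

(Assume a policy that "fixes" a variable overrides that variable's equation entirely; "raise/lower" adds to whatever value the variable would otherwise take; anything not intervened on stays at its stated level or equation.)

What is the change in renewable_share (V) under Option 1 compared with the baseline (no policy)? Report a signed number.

Baseline:
  U = 25
  A = 123 − 6·25 = -27
  R = 84 + 5·(-27) = -51
  V = 196 − 2·(-51) = 298
Option 1 (R := -36, K + 46):
  U = 25
  A = 123 − 6·25 = -27
  R = -36
  V = 196 − 2·(-36) = 268
Change in V: 268 − 298 = -30

-30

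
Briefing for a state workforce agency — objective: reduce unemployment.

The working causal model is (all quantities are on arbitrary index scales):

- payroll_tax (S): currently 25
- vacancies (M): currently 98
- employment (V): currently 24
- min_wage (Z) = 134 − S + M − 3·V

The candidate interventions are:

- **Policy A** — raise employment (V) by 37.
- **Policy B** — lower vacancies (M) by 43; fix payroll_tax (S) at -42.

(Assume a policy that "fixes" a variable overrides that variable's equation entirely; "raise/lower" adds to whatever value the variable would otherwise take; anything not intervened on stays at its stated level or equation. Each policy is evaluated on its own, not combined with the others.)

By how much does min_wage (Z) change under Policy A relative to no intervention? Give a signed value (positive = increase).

Baseline:
  S = 25
  M = 98
  V = 24
  Z = 134 − 25 + 98 − 3·24 = 135
Policy A (V + 37):
  S = 25
  M = 98
  V = 24 + 37 = 61
  Z = 134 − 25 + 98 − 3·61 = 24
Change in Z: 24 − 135 = -111

-111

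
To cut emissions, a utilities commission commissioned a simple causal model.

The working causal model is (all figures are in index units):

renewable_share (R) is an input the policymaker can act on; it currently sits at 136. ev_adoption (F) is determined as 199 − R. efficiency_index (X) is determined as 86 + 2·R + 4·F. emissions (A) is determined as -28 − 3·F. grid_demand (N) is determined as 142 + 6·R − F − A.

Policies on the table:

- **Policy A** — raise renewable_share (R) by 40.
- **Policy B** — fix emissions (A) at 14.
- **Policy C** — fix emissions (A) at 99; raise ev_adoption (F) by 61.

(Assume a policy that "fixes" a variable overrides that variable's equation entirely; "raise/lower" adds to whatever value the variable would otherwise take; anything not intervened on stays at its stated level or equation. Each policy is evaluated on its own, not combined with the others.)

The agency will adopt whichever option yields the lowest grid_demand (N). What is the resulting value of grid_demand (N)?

Policy A (R + 40):
  R = 136 + 40 = 176
  F = 199 − 176 = 23
  A = -28 − 3·23 = -97
  N = 142 + 6·176 − 23 − (-97) = 1272
Policy B (A := 14):
  R = 136
  F = 199 − 136 = 63
  A = 14
  N = 142 + 6·136 − 63 − 14 = 881
Policy C (A := 99, F + 61):
  R = 136
  F = 199 − 136 (+61 from intervention) = 124
  A = 99
  N = 142 + 6·136 − 124 − 99 = 735
Comparing — Policy A: N=1272, Policy B: N=881, Policy C: N=735. Lowest is 735 (Policy C).

735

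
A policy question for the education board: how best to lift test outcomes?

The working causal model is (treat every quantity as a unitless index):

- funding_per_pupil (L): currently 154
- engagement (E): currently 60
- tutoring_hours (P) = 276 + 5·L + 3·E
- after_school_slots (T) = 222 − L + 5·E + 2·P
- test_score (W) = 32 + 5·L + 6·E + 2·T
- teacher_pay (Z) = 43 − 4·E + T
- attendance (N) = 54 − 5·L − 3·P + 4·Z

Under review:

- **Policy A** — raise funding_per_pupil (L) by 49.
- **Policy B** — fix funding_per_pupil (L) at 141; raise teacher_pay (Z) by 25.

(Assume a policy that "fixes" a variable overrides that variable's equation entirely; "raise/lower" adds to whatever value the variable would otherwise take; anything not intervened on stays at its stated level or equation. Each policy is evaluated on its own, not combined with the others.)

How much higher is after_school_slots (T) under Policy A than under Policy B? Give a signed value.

558

Policy A (L + 49):
  L = 154 + 49 = 203
  E = 60
  P = 276 + 5·203 + 3·60 = 1471
  T = 222 − 203 + 5·60 + 2·1471 = 3261
Policy B (L := 141, Z + 25):
  L = 141
  E = 60
  P = 276 + 5·141 + 3·60 = 1161
  T = 222 − 141 + 5·60 + 2·1161 = 2703
T: 3261 − 2703 = 558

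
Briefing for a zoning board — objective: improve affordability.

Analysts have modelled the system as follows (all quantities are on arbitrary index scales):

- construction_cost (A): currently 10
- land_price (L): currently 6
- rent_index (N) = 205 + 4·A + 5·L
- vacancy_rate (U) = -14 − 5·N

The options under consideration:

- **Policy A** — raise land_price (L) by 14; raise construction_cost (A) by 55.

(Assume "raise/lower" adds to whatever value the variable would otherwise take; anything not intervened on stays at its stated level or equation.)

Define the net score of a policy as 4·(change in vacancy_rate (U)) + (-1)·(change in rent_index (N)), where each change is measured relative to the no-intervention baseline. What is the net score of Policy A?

Baseline:
  A = 10
  L = 6
  N = 205 + 4·10 + 5·6 = 275
  U = -14 − 5·275 = -1389
Policy A (L + 14, A + 55):
  A = 10 + 55 = 65
  L = 6 + 14 = 20
  N = 205 + 4·65 + 5·20 = 565
  U = -14 − 5·565 = -2839
ΔU = -2839 − (-1389) = -1450; ΔN = 565 − 275 = 290
Score = 4·(-1450) + (-1)·290 = -6090

-6090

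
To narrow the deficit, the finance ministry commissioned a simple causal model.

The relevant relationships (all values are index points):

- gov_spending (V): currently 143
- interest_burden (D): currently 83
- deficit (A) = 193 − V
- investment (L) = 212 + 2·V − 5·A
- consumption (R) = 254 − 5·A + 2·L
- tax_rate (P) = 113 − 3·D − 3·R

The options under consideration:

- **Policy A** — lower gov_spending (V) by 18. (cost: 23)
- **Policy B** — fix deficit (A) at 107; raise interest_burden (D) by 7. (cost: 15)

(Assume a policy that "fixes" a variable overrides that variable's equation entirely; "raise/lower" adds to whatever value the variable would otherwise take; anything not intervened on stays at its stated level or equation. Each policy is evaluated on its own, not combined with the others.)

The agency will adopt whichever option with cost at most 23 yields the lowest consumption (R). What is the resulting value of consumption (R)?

-355

Policy A (V − 18):
  V = 143 − 18 = 125
  A = 193 − 125 = 68
  L = 212 + 2·125 − 5·68 = 122
  R = 254 − 5·68 + 2·122 = 158
Policy B (A := 107, D + 7):
  V = 143
  A = 107
  L = 212 + 2·143 − 5·107 = -37
  R = 254 − 5·107 + 2·(-37) = -355
Comparing — Policy A: R=158, Policy B: R=-355. Lowest is -355 (Policy B).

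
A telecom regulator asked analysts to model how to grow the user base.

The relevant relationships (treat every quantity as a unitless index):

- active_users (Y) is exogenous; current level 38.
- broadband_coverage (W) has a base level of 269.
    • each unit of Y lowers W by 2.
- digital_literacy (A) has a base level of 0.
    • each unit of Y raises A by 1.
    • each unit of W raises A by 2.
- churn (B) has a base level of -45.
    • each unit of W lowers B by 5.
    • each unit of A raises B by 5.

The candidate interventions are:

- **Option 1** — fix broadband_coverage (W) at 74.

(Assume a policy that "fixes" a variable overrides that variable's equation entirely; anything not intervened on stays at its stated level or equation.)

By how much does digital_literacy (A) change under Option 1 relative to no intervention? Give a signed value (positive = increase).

-238

Baseline:
  Y = 38
  W = 269 − 2·38 = 193
  A = 0 + 38 + 2·193 = 424
Option 1 (W := 74):
  Y = 38
  W = 74
  A = 0 + 38 + 2·74 = 186
Change in A: 186 − 424 = -238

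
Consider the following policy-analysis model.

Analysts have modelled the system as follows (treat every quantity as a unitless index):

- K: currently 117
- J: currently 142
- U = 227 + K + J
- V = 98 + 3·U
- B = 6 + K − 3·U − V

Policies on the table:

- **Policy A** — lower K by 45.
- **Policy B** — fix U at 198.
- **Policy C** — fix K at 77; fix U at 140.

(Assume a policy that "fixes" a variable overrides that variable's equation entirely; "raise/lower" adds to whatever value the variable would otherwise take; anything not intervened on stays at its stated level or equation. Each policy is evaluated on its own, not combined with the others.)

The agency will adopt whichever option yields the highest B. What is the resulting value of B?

Policy A (K − 45):
  K = 117 − 45 = 72
  J = 142
  U = 227 + 72 + 142 = 441
  V = 98 + 3·441 = 1421
  B = 6 + 72 − 3·441 − 1421 = -2666
Policy B (U := 198):
  K = 117
  J = 142
  U = 198
  V = 98 + 3·198 = 692
  B = 6 + 117 − 3·198 − 692 = -1163
Policy C (K := 77, U := 140):
  K = 77
  J = 142
  U = 140
  V = 98 + 3·140 = 518
  B = 6 + 77 − 3·140 − 518 = -855
Comparing — Policy A: B=-2666, Policy B: B=-1163, Policy C: B=-855. Highest is -855 (Policy C).

-855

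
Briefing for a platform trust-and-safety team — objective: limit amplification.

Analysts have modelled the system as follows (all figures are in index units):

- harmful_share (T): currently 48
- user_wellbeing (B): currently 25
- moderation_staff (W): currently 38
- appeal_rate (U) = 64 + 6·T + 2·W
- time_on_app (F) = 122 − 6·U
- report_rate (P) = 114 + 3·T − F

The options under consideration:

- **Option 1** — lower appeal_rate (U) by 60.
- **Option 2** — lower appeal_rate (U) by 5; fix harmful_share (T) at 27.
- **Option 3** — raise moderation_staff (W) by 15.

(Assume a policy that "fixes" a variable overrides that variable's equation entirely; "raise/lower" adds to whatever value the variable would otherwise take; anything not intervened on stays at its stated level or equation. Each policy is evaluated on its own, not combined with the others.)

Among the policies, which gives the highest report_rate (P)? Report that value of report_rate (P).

2884

Option 1 (U − 60):
  T = 48
  W = 38
  U = 64 + 6·48 + 2·38 (−60 from intervention) = 368
  F = 122 − 6·368 = -2086
  P = 114 + 3·48 − (-2086) = 2344
Option 2 (U − 5, T := 27):
  T = 27
  W = 38
  U = 64 + 6·27 + 2·38 (−5 from intervention) = 297
  F = 122 − 6·297 = -1660
  P = 114 + 3·27 − (-1660) = 1855
Option 3 (W + 15):
  T = 48
  W = 38 + 15 = 53
  U = 64 + 6·48 + 2·53 = 458
  F = 122 − 6·458 = -2626
  P = 114 + 3·48 − (-2626) = 2884
Comparing — Option 1: P=2344, Option 2: P=1855, Option 3: P=2884. Highest is 2884 (Option 3).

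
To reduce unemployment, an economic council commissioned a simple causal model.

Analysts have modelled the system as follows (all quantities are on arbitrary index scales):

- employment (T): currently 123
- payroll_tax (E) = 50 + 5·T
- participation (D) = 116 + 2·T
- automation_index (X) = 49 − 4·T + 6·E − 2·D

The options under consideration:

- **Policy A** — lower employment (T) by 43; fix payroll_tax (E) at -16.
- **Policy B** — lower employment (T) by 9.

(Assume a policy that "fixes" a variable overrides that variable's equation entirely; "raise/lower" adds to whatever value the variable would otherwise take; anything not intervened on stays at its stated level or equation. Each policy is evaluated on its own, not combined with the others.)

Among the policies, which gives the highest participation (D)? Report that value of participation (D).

344

Policy A (T − 43, E := -16):
  T = 123 − 43 = 80
  D = 116 + 2·80 = 276
Policy B (T − 9):
  T = 123 − 9 = 114
  D = 116 + 2·114 = 344
Comparing — Policy A: D=276, Policy B: D=344. Highest is 344 (Policy B).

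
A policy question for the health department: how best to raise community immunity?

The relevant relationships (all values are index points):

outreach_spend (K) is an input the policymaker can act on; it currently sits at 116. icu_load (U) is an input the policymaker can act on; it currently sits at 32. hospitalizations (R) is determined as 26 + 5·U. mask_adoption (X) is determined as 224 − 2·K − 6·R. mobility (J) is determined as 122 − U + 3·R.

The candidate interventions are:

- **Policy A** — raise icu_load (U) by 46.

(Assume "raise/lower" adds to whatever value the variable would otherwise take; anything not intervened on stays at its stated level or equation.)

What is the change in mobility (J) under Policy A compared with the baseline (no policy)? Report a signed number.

644

Baseline:
  U = 32
  R = 26 + 5·32 = 186
  J = 122 − 32 + 3·186 = 648
Policy A (U + 46):
  U = 32 + 46 = 78
  R = 26 + 5·78 = 416
  J = 122 − 78 + 3·416 = 1292
Change in J: 1292 − 648 = 644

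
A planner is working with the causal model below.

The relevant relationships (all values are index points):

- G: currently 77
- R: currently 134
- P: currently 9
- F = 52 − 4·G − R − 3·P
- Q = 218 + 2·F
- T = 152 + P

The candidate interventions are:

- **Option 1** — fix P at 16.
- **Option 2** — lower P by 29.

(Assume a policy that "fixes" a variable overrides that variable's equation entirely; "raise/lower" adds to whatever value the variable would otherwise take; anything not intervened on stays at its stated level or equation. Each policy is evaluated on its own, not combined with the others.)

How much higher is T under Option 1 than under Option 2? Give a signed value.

Option 1 (P := 16):
  P = 16
  T = 152 + 16 = 168
Option 2 (P − 29):
  P = 9 − 29 = -20
  T = 152 + (-20) = 132
T: 168 − 132 = 36

36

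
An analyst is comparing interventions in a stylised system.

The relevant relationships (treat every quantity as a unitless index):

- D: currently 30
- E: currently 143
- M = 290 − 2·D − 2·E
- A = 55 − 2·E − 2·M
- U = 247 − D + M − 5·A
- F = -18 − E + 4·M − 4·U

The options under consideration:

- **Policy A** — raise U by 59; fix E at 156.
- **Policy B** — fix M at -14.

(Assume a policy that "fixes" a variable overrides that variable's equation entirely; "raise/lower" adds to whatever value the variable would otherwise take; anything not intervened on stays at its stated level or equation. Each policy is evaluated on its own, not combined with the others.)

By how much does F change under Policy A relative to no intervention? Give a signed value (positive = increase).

271

Baseline:
  D = 30
  E = 143
  M = 290 − 2·30 − 2·143 = -56
  A = 55 − 2·143 − 2·(-56) = -119
  U = 247 − 30 + (-56) − 5·(-119) = 756
  F = -18 − 143 + 4·(-56) − 4·756 = -3409
Policy A (U + 59, E := 156):
  D = 30
  E = 156
  M = 290 − 2·30 − 2·156 = -82
  A = 55 − 2·156 − 2·(-82) = -93
  U = 247 − 30 + (-82) − 5·(-93) (+59 from intervention) = 659
  F = -18 − 156 + 4·(-82) − 4·659 = -3138
Change in F: -3138 − (-3409) = 271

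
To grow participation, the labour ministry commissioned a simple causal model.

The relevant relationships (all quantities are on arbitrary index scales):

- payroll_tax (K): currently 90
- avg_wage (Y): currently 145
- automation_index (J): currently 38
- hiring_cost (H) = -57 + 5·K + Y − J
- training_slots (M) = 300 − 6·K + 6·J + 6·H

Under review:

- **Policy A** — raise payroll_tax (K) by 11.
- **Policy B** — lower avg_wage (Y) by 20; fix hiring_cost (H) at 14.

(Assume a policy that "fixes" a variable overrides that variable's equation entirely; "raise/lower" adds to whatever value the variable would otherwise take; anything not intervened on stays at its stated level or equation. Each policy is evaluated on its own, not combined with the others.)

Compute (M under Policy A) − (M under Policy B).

Policy A (K + 11):
  K = 90 + 11 = 101
  Y = 145
  J = 38
  H = -57 + 5·101 + 145 − 38 = 555
  M = 300 − 6·101 + 6·38 + 6·555 = 3252
Policy B (Y − 20, H := 14):
  K = 90
  Y = 145 − 20 = 125
  J = 38
  H = 14
  M = 300 − 6·90 + 6·38 + 6·14 = 72
M: 3252 − 72 = 3180

3180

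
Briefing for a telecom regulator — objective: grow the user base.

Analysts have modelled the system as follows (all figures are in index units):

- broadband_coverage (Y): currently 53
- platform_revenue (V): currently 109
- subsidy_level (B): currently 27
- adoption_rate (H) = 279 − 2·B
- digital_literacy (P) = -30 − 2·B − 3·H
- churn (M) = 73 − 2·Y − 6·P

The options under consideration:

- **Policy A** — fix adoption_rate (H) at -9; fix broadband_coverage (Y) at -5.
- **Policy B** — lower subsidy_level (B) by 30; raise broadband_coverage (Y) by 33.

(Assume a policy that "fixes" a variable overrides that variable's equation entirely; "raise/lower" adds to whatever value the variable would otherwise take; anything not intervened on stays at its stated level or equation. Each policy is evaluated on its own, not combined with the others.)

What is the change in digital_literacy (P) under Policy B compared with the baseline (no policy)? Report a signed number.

Baseline:
  B = 27
  H = 279 − 2·27 = 225
  P = -30 − 2·27 − 3·225 = -759
Policy B (B − 30, Y + 33):
  B = 27 − 30 = -3
  H = 279 − 2·(-3) = 285
  P = -30 − 2·(-3) − 3·285 = -879
Change in P: -879 − (-759) = -120

-120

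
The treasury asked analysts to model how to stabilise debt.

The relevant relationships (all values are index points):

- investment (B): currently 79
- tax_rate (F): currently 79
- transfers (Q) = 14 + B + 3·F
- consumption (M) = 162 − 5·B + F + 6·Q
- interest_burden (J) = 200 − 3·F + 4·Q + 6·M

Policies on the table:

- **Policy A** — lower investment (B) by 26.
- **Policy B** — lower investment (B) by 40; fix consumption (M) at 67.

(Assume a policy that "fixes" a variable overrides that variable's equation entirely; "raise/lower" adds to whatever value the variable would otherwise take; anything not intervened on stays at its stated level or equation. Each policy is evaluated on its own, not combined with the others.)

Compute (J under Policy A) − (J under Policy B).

Policy A (B − 26):
  B = 79 − 26 = 53
  F = 79
  Q = 14 + 53 + 3·79 = 304
  M = 162 − 5·53 + 79 + 6·304 = 1800
  J = 200 − 3·79 + 4·304 + 6·1800 = 11979
Policy B (B − 40, M := 67):
  B = 79 − 40 = 39
  F = 79
  Q = 14 + 39 + 3·79 = 290
  M = 67
  J = 200 − 3·79 + 4·290 + 6·67 = 1525
J: 11979 − 1525 = 10454

10454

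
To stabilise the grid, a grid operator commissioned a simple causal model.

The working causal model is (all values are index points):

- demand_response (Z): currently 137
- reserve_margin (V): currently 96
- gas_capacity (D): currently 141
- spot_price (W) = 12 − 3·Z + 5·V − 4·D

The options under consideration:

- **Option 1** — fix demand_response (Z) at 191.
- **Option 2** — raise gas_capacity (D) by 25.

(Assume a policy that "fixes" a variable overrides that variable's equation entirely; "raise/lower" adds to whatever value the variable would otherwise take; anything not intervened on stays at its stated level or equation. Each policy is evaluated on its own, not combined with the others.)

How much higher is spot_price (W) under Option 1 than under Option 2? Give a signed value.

Option 1 (Z := 191):
  Z = 191
  V = 96
  D = 141
  W = 12 − 3·191 + 5·96 − 4·141 = -645
Option 2 (D + 25):
  Z = 137
  V = 96
  D = 141 + 25 = 166
  W = 12 − 3·137 + 5·96 − 4·166 = -583
W: -645 − (-583) = -62

-62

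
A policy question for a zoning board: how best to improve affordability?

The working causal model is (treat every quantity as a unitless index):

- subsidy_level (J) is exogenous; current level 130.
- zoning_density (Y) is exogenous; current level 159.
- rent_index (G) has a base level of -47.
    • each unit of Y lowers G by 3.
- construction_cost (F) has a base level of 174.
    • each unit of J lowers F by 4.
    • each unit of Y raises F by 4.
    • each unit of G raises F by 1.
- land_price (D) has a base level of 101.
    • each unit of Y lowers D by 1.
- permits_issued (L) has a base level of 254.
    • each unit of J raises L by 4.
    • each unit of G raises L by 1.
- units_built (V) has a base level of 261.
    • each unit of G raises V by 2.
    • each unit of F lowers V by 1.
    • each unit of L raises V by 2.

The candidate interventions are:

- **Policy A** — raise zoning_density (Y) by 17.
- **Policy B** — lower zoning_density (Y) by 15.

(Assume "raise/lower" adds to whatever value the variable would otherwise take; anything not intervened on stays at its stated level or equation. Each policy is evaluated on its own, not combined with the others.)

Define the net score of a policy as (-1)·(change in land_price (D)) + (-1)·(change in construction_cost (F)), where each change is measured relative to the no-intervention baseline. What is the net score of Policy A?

Baseline:
  J = 130
  Y = 159
  G = -47 − 3·159 = -524
  F = 174 − 4·130 + 4·159 + (-524) = -234
  D = 101 − 159 = -58
Policy A (Y + 17):
  J = 130
  Y = 159 + 17 = 176
  G = -47 − 3·176 = -575
  F = 174 − 4·130 + 4·176 + (-575) = -217
  D = 101 − 176 = -75
ΔD = -75 − (-58) = -17; ΔF = -217 − (-234) = 17
Score = (-1)·(-17) + (-1)·17 = 0

0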